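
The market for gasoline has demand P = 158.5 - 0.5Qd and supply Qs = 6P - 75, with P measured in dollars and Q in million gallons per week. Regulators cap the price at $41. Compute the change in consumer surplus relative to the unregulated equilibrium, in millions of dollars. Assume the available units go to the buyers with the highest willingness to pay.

Rearranging demand gives Qd = 317 - 2P. In a free market, 317 - 2P = 6P - 75 gives the equilibrium P* = 49, Q* = 219.
The ceiling of 41 is below the equilibrium price 49, so it binds.
At P = 41: Qd = 317 - 2·41 = 235 and Qs = 6·41 - 75 = 171.
Consumer surplus without the control is ½ · (158.5 - 49) · 219 = 11990.25.
With the ceiling, 171 units are sold at 41 (assume they go to the highest-value buyers). The demand price at Q = 171 is 73, so CS = ½ · [(158.5 - 41) + (73 - 41)] · 171 = 12782.25.
Change in consumer surplus = 12782.25 - 11990.25 = 792.

792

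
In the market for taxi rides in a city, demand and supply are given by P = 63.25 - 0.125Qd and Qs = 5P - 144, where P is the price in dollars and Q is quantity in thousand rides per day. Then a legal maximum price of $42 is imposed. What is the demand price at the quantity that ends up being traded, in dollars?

55

Rearranging demand gives Qd = 506 - 8P. Equilibrium: 506 - 8P = 5P - 144, so 650 = 13P and P* = 50, Q* = 106.
Since 42 < 50, the ceiling is binding.
At P = 42: Qd = 506 - 8·42 = 170 and Qs = 5·42 - 144 = 66.
Only 66 units reach the market. On the demand curve, the marginal buyer's willingness to pay at Q = 66 is (506 - 66)/8 = 55.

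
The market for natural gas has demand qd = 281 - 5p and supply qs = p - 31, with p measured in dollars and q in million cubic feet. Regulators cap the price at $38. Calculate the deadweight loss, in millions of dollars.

Equilibrium: 281 - 5p = p - 31, so 312 = 6p and p* = 52, q* = 21.
Because the ceiling (38) lies below the market-clearing price, it is binding.
At p = 38: qd = 281 - 5·38 = 91 and qs = 38 - 31 = 7.
Quantity traded falls to 7. At q = 7 the demand price is (281 - 7)/5 = 54.8 and the supply price is 31 + 7 = 38.
Deadweight loss = ½ · (54.8 - 38) · (21 - 7) = ½ · 16.8 · 14 = 117.6.

117.6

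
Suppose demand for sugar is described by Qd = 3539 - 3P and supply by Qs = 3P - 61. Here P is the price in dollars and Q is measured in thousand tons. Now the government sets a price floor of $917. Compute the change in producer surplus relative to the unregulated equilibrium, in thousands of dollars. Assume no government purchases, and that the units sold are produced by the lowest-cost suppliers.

Setting quantity demanded equal to quantity supplied, 3539 - 3P = 3P - 61, gives P* = 600 and Q* = 1739.
Because the floor (917) lies above the market-clearing price, it is binding.
At P = 917: Qd = 3539 - 3·917 = 788 and Qs = 3·917 - 61 = 2690.
Producer surplus without the control is ½ · (600 - 61/3) · 1739 = 3024121/6.
With the floor, 788 units are sold at 917. The supply price at Q = 788 is 283, so PS = ½ · [(917 - 61/3) + (917 - 283)] · 788 = 1809248/3.
Change in producer surplus = 1809248/3 - 3024121/6 = 99062.5.

99062.5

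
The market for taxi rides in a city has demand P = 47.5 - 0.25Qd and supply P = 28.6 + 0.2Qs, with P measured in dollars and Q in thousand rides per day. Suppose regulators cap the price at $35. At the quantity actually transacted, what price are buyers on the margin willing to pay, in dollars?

Rearranging demand gives Qd = 190 - 4P; rearranging supply gives Qs = 5P - 143. Equilibrium: 190 - 4P = 5P - 143, so 333 = 9P and P* = 37, Q* = 42.
The ceiling of 35 is below the equilibrium price 37, so it binds.
At P = 35: Qd = 190 - 4·35 = 50 and Qs = 5·35 - 143 = 32.
Only 32 units reach the market. On the demand curve, the marginal buyer's willingness to pay at Q = 32 is (190 - 32)/4 = 39.5.

39.5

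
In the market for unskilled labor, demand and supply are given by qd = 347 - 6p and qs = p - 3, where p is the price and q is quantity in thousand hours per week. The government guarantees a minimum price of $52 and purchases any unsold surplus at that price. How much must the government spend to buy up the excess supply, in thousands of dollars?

In a free market, 347 - 6p = p - 3 gives the equilibrium p* = 50, q* = 47.
Since 52 > 50, the floor is binding.
At p = 52: qd = 347 - 6·52 = 35 and qs = 52 - 3 = 49.
Surplus = qs - qd = 14.
Government expenditure = surplus × support price = 14 × 52 = 728.

728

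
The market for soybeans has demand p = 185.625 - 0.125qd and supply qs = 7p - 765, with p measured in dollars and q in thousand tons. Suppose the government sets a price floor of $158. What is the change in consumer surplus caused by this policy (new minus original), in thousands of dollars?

Rearranging demand gives qd = 1485 - 8p. Equilibrium: 1485 - 8p = 7p - 765, so 2250 = 15p and p* = 150, q* = 285.
The floor of 158 is above the equilibrium price 150, so it binds.
At p = 158: qd = 1485 - 8·158 = 221 and qs = 7·158 - 765 = 341.
Consumer surplus without the control is ½ · (185.625 - 150) · 285 = 5076.5625.
With the floor, consumers buy 221 units at 158, so CS = ½ · (185.625 - 158) · 221 = 3052.5625.
Change in consumer surplus = 3052.5625 - 5076.5625 = -2024.

-2024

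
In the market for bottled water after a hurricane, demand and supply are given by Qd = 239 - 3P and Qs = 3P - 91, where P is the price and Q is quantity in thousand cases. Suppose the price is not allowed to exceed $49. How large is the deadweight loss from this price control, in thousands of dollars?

108

Without the control the market clears where 239 - 3P = 3P - 91, i.e. P* = 55 and Q* = 74.
Since 49 < 55, the ceiling is binding.
At P = 49: Qd = 239 - 3·49 = 92 and Qs = 3·49 - 91 = 56.
Quantity traded falls to 56. At Q = 56 the demand price is (239 - 56)/3 = 61 and the supply price is (91 + 56)/3 = 49.
Deadweight loss = ½ · (61 - 49) · (74 - 56) = ½ · 12 · 18 = 108.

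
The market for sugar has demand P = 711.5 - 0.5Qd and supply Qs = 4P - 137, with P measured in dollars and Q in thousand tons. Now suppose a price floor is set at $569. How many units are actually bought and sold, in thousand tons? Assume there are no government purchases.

285

Rearranging demand gives Qd = 1423 - 2P. Setting quantity demanded equal to quantity supplied, 1423 - 2P = 4P - 137, gives P* = 260 and Q* = 903.
Since 569 > 260, the floor is binding.
At P = 569: Qd = 1423 - 2·569 = 285 and Qs = 4·569 - 137 = 2139.
The quantity actually transacted is the short side, demand: 285.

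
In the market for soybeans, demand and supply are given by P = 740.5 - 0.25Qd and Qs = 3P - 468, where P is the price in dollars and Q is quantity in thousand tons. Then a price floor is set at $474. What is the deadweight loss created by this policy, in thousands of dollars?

0

Rearranging demand gives Qd = 2962 - 4P. Setting quantity demanded equal to quantity supplied, 2962 - 4P = 3P - 468, gives P* = 490 and Q* = 1002.
Since 474 is below P* = 490, the floor does not bind and the free-market outcome prevails.
Since the control does not bind, no trades are prevented and deadweight loss is zero.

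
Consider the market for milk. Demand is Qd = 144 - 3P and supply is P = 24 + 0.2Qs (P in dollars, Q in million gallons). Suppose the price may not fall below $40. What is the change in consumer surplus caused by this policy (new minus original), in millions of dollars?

Rearranging supply gives Qs = 5P - 120. Without the control the market clears where 144 - 3P = 5P - 120, i.e. P* = 33 and Q* = 45.
The floor of 40 is above the equilibrium price 33, so it binds.
At P = 40: Qd = 144 - 3·40 = 24 and Qs = 5·40 - 120 = 80.
Consumer surplus without the control is ½ · (48 - 33) · 45 = 337.5.
With the floor, consumers buy 24 units at 40, so CS = ½ · (48 - 40) · 24 = 96.
Change in consumer surplus = 96 - 337.5 = -241.5.

-241.5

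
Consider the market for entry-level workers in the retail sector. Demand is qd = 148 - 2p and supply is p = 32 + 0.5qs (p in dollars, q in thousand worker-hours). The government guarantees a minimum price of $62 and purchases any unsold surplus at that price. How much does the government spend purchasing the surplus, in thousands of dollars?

2232

Rearranging supply gives qs = 2p - 64. In a free market, 148 - 2p = 2p - 64 gives the equilibrium p* = 53, q* = 42.
The floor of 62 is above the equilibrium price 53, so it binds.
At p = 62: qd = 148 - 2·62 = 24 and qs = 2·62 - 64 = 60.
Surplus = qs - qd = 36.
Government expenditure = surplus × support price = 36 × 62 = 2232.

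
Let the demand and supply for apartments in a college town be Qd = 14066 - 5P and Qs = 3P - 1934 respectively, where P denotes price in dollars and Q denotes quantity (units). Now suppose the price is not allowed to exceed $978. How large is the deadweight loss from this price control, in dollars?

2506761.6

Equilibrium: 14066 - 5P = 3P - 1934, so 16000 = 8P and P* = 2000, Q* = 4066.
Since 978 < 2000, the ceiling is binding.
At P = 978: Qd = 14066 - 5·978 = 9176 and Qs = 3·978 - 1934 = 1000.
Quantity traded falls to 1000. At Q = 1000 the demand price is (14066 - 1000)/5 = 2613.2 and the supply price is (1934 + 1000)/3 = 978.
Deadweight loss = ½ · (2613.2 - 978) · (4066 - 1000) = ½ · 1635.2 · 3066 = 2506761.6.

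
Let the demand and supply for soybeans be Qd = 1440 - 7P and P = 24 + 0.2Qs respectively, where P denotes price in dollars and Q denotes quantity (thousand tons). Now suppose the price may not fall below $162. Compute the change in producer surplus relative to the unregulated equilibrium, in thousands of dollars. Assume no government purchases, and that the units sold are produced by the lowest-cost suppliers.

Rearranging supply gives Qs = 5P - 120. In a free market, 1440 - 7P = 5P - 120 gives the equilibrium P* = 130, Q* = 530.
Because the floor (162) lies above the market-clearing price, it is binding.
At P = 162: Qd = 1440 - 7·162 = 306 and Qs = 5·162 - 120 = 690.
Producer surplus without the control is ½ · (130 - 24) · 530 = 28090.
With the floor, 306 units are sold at 162. The supply price at Q = 306 is 85.2, so PS = ½ · [(162 - 24) + (162 - 85.2)] · 306 = 32864.4.
Change in producer surplus = 32864.4 - 28090 = 4774.4.

4774.4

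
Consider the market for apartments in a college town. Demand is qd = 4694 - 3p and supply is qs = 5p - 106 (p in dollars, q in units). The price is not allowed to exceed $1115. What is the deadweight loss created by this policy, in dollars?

0

Setting quantity demanded equal to quantity supplied, 4694 - 3p = 5p - 106, gives p* = 600 and q* = 2894.
The ceiling of 1115 is above the equilibrium price 600, so it is not binding; the market clears at p* = 600, q* = 2894.
Since the control does not bind, no trades are prevented and deadweight loss is zero.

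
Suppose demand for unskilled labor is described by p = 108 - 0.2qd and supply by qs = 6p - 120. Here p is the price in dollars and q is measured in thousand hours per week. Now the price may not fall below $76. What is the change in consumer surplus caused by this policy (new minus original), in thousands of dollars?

Rearranging demand gives qd = 540 - 5p. Without the control the market clears where 540 - 5p = 6p - 120, i.e. p* = 60 and q* = 240.
The floor of 76 is above the equilibrium price 60, so it binds.
At p = 76: qd = 540 - 5·76 = 160 and qs = 6·76 - 120 = 336.
Consumer surplus without the control is ½ · (108 - 60) · 240 = 5760.
With the floor, consumers buy 160 units at 76, so CS = ½ · (108 - 76) · 160 = 2560.
Change in consumer surplus = 2560 - 5760 = -3200.

-3200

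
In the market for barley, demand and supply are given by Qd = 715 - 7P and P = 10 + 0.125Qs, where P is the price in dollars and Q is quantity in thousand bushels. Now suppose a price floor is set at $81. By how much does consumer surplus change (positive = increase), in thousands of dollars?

Rearranging supply gives Qs = 8P - 80. In a free market, 715 - 7P = 8P - 80 gives the equilibrium P* = 53, Q* = 344.
The floor of 81 is above the equilibrium price 53, so it binds.
At P = 81: Qd = 715 - 7·81 = 148 and Qs = 8·81 - 80 = 568.
Consumer surplus without the control is ½ · (715/7 - 53) · 344 = 59168/7.
With the floor, consumers buy 148 units at 81, so CS = ½ · (715/7 - 81) · 148 = 10952/7.
Change in consumer surplus = 10952/7 - 59168/7 = -6888.

-6888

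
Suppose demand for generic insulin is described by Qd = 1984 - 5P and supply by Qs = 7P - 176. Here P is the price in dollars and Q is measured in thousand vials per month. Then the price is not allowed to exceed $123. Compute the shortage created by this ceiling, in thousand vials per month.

Setting quantity demanded equal to quantity supplied, 1984 - 5P = 7P - 176, gives P* = 180 and Q* = 1084.
Because the ceiling (123) lies below the market-clearing price, it is binding.
At P = 123: Qd = 1984 - 5·123 = 1369 and Qs = 7·123 - 176 = 685.
Shortage = Qd - Qs = 1369 - 685 = 684.

684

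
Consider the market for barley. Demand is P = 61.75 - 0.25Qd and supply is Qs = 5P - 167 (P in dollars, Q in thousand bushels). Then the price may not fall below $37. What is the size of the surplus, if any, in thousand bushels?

Rearranging demand gives Qd = 247 - 4P. Without the control the market clears where 247 - 4P = 5P - 167, i.e. P* = 46 and Q* = 63.
The floor of 37 is below the equilibrium price 46, so it is not binding; the market clears at P* = 46, Q* = 63.
Since the control does not bind, there is no surplus.

0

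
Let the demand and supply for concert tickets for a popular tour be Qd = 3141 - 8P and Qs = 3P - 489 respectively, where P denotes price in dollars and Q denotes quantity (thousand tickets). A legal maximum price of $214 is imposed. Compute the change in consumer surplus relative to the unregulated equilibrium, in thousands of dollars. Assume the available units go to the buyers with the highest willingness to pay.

Without the control the market clears where 3141 - 8P = 3P - 489, i.e. P* = 330 and Q* = 501.
Since 214 < 330, the ceiling is binding.
At P = 214: Qd = 3141 - 8·214 = 1429 and Qs = 3·214 - 489 = 153.
Consumer surplus without the control is ½ · (392.625 - 330) · 501 = 15687.5625.
With the ceiling, 153 units are sold at 214 (assume they go to the highest-value buyers). The demand price at Q = 153 is 373.5, so CS = ½ · [(392.625 - 214) + (373.5 - 214)] · 153 = 25866.5625.
Change in consumer surplus = 25866.5625 - 15687.5625 = 10179.

10179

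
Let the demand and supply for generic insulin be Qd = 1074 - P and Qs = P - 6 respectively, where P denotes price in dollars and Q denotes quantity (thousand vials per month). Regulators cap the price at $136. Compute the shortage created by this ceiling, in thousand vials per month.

In a free market, 1074 - P = P - 6 gives the equilibrium P* = 540, Q* = 534.
Because the ceiling (136) lies below the market-clearing price, it is binding.
At P = 136: Qd = 1074 - 136 = 938 and Qs = 136 - 6 = 130.
Shortage = Qd - Qs = 938 - 130 = 808.

808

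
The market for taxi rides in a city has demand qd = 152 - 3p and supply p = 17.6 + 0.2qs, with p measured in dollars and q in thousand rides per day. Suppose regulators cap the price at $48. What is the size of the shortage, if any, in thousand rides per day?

0

Rearranging supply gives qs = 5p - 88. In a free market, 152 - 3p = 5p - 88 gives the equilibrium p* = 30, q* = 62.
Since 48 is above p* = 30, the ceiling does not bind and the free-market outcome prevails.
Since the control does not bind, there is no shortage.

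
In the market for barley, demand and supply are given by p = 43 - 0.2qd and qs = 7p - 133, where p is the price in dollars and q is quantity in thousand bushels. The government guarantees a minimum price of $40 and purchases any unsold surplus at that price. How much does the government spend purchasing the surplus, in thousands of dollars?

5280

Rearranging demand gives qd = 215 - 5p. Equilibrium: 215 - 5p = 7p - 133, so 348 = 12p and p* = 29, q* = 70.
The floor of 40 is above the equilibrium price 29, so it binds.
At p = 40: qd = 215 - 5·40 = 15 and qs = 7·40 - 133 = 147.
Surplus = qs - qd = 132.
Government expenditure = surplus × support price = 132 × 40 = 5280.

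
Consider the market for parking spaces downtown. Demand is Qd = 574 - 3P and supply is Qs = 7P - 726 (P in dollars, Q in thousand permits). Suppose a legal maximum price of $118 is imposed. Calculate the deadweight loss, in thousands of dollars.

1680

In a free market, 574 - 3P = 7P - 726 gives the equilibrium P* = 130, Q* = 184.
The ceiling of 118 is below the equilibrium price 130, so it binds.
At P = 118: Qd = 574 - 3·118 = 220 and Qs = 7·118 - 726 = 100.
Quantity traded falls to 100. At Q = 100 the demand price is (574 - 100)/3 = 158 and the supply price is (726 + 100)/7 = 118.
Deadweight loss = ½ · (158 - 118) · (184 - 100) = ½ · 40 · 84 = 1680.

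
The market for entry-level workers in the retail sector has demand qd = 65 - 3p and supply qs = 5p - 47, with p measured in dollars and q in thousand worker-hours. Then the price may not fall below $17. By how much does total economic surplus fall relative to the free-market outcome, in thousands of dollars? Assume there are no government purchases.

21.6

Setting quantity demanded equal to quantity supplied, 65 - 3p = 5p - 47, gives p* = 14 and q* = 23.
The floor of 17 is above the equilibrium price 14, so it binds.
At p = 17: qd = 65 - 3·17 = 14 and qs = 5·17 - 47 = 38.
Quantity traded falls to 14. At q = 14 the demand price is (65 - 14)/3 = 17 and the supply price is (47 + 14)/5 = 12.2.
Deadweight loss = ½ · (17 - 12.2) · (23 - 14) = ½ · 4.8 · 9 = 21.6.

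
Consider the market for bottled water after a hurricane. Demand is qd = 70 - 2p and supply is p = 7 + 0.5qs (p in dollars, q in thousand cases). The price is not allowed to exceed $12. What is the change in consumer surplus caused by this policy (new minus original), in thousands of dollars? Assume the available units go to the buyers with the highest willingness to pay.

Rearranging supply gives qs = 2p - 14. Equilibrium: 70 - 2p = 2p - 14, so 84 = 4p and p* = 21, q* = 28.
Since 12 < 21, the ceiling is binding.
At p = 12: qd = 70 - 2·12 = 46 and qs = 2·12 - 14 = 10.
Consumer surplus without the control is ½ · (35 - 21) · 28 = 196.
With the ceiling, 10 units are sold at 12 (assume they go to the highest-value buyers). The demand price at q = 10 is 30, so CS = ½ · [(35 - 12) + (30 - 12)] · 10 = 205.
Change in consumer surplus = 205 - 196 = 9.

9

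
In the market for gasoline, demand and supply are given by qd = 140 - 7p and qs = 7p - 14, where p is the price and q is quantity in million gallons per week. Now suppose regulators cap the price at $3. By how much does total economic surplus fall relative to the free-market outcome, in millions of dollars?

Without the control the market clears where 140 - 7p = 7p - 14, i.e. p* = 11 and q* = 63.
The ceiling of 3 is below the equilibrium price 11, so it binds.
At p = 3: qd = 140 - 7·3 = 119 and qs = 7·3 - 14 = 7.
Quantity traded falls to 7. At q = 7 the demand price is (140 - 7)/7 = 19 and the supply price is (14 + 7)/7 = 3.
Deadweight loss = ½ · (19 - 3) · (63 - 7) = ½ · 16 · 56 = 448.

448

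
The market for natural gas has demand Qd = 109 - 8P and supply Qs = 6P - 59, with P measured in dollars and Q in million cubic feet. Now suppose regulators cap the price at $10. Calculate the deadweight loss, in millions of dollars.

Without the control the market clears where 109 - 8P = 6P - 59, i.e. P* = 12 and Q* = 13.
Since 10 < 12, the ceiling is binding.
At P = 10: Qd = 109 - 8·10 = 29 and Qs = 6·10 - 59 = 1.
Quantity traded falls to 1. At Q = 1 the demand price is (109 - 1)/8 = 13.5 and the supply price is (59 + 1)/6 = 10.
Deadweight loss = ½ · (13.5 - 10) · (13 - 1) = ½ · 3.5 · 12 = 21.

21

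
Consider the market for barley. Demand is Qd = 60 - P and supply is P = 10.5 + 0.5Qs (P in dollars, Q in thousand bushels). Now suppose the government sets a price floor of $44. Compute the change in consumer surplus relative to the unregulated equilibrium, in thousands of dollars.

Rearranging supply gives Qs = 2P - 21. Without the control the market clears where 60 - P = 2P - 21, i.e. P* = 27 and Q* = 33.
Since 44 > 27, the floor is binding.
At P = 44: Qd = 60 - 44 = 16 and Qs = 2·44 - 21 = 67.
Consumer surplus without the control is ½ · (60 - 27) · 33 = 544.5.
With the floor, consumers buy 16 units at 44, so CS = ½ · (60 - 44) · 16 = 128.
Change in consumer surplus = 128 - 544.5 = -416.5.

-416.5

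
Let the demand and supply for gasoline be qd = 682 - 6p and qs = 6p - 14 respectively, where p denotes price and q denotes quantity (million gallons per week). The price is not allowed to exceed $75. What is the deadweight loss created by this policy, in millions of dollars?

0

In a free market, 682 - 6p = 6p - 14 gives the equilibrium p* = 58, q* = 334.
Since 75 is above p* = 58, the ceiling does not bind and the free-market outcome prevails.
Since the control does not bind, no trades are prevented and deadweight loss is zero.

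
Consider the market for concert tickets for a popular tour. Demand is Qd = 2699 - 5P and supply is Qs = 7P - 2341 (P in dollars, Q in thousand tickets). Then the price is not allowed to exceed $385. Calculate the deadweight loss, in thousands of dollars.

Setting quantity demanded equal to quantity supplied, 2699 - 5P = 7P - 2341, gives P* = 420 and Q* = 599.
Since 385 < 420, the ceiling is binding.
At P = 385: Qd = 2699 - 5·385 = 774 and Qs = 7·385 - 2341 = 354.
Quantity traded falls to 354. At Q = 354 the demand price is (2699 - 354)/5 = 469 and the supply price is (2341 + 354)/7 = 385.
Deadweight loss = ½ · (469 - 385) · (599 - 354) = ½ · 84 · 245 = 10290.

10290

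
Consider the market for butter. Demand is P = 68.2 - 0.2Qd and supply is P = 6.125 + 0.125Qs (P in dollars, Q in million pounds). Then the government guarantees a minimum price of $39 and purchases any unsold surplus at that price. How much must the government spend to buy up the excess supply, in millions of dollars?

4563

Rearranging demand gives Qd = 341 - 5P; rearranging supply gives Qs = 8P - 49. Setting quantity demanded equal to quantity supplied, 341 - 5P = 8P - 49, gives P* = 30 and Q* = 191.
Since 39 > 30, the floor is binding.
At P = 39: Qd = 341 - 5·39 = 146 and Qs = 8·39 - 49 = 263.
Surplus = Qs - Qd = 117.
Government expenditure = surplus × support price = 117 × 39 = 4563.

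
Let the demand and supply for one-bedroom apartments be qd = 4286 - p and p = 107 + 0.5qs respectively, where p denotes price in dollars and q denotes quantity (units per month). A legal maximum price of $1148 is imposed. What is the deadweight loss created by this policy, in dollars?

Rearranging supply gives qs = 2p - 214. Equilibrium: 4286 - p = 2p - 214, so 4500 = 3p and p* = 1500, q* = 2786.
The ceiling of 1148 is below the equilibrium price 1500, so it binds.
At p = 1148: qd = 4286 - 1148 = 3138 and qs = 2·1148 - 214 = 2082.
Quantity traded falls to 2082. At q = 2082 the demand price is 4286 - 2082 = 2204 and the supply price is (214 + 2082)/2 = 1148.
Deadweight loss = ½ · (2204 - 1148) · (2786 - 2082) = ½ · 1056 · 704 = 371712.

371712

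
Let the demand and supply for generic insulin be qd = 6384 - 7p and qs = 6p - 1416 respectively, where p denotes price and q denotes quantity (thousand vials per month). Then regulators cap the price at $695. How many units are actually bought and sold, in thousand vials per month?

Equilibrium: 6384 - 7p = 6p - 1416, so 7800 = 13p and p* = 600, q* = 2184.
The ceiling of 695 is above the equilibrium price 600, so it is not binding; the market clears at p* = 600, q* = 2184.

2184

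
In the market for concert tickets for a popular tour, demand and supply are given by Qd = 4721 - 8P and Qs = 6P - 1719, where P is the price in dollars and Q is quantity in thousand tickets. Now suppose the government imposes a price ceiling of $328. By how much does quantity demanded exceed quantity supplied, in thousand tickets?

1848

Setting quantity demanded equal to quantity supplied, 4721 - 8P = 6P - 1719, gives P* = 460 and Q* = 1041.
Because the ceiling (328) lies below the market-clearing price, it is binding.
At P = 328: Qd = 4721 - 8·328 = 2097 and Qs = 6·328 - 1719 = 249.
Shortage = Qd - Qs = 2097 - 249 = 1848.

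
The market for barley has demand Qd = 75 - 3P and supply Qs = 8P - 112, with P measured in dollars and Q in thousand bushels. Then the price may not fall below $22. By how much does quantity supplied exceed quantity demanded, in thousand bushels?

Equilibrium: 75 - 3P = 8P - 112, so 187 = 11P and P* = 17, Q* = 24.
Because the floor (22) lies above the market-clearing price, it is binding.
At P = 22: Qd = 75 - 3·22 = 9 and Qs = 8·22 - 112 = 64.
Surplus = Qs - Qd = 64 - 9 = 55.

55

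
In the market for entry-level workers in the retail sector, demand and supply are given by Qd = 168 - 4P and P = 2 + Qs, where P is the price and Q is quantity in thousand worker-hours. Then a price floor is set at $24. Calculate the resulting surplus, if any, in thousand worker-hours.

Rearranging supply gives Qs = P - 2. In a free market, 168 - 4P = P - 2 gives the equilibrium P* = 34, Q* = 32.
The floor of 24 is below the equilibrium price 34, so it is not binding; the market clears at P* = 34, Q* = 32.
Since the control does not bind, there is no surplus.

0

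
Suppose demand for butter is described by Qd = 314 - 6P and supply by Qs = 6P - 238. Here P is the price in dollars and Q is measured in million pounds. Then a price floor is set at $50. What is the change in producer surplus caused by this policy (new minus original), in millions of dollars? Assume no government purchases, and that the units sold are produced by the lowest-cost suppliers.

Setting quantity demanded equal to quantity supplied, 314 - 6P = 6P - 238, gives P* = 46 and Q* = 38.
Since 50 > 46, the floor is binding.
At P = 50: Qd = 314 - 6·50 = 14 and Qs = 6·50 - 238 = 62.
Producer surplus without the control is ½ · (46 - 119/3) · 38 = 361/3.
With the floor, 14 units are sold at 50. The supply price at Q = 14 is 42, so PS = ½ · [(50 - 119/3) + (50 - 42)] · 14 = 385/3.
Change in producer surplus = 385/3 - 361/3 = 8.

8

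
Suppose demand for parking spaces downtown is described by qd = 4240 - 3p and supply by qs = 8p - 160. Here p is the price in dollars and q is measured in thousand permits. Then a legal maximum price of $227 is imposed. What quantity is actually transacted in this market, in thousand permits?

1656

Equilibrium: 4240 - 3p = 8p - 160, so 4400 = 11p and p* = 400, q* = 3040.
Because the ceiling (227) lies below the market-clearing price, it is binding.
At p = 227: qd = 4240 - 3·227 = 3559 and qs = 8·227 - 160 = 1656.
The quantity actually transacted is the short side, supply: 1656.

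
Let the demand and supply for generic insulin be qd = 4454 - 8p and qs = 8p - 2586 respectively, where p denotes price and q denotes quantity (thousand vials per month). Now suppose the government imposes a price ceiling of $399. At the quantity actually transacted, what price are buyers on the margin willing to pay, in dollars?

481

In a free market, 4454 - 8p = 8p - 2586 gives the equilibrium p* = 440, q* = 934.
Since 399 < 440, the ceiling is binding.
At p = 399: qd = 4454 - 8·399 = 1262 and qs = 8·399 - 2586 = 606.
Only 606 units reach the market. On the demand curve, the marginal buyer's willingness to pay at q = 606 is (4454 - 606)/8 = 481.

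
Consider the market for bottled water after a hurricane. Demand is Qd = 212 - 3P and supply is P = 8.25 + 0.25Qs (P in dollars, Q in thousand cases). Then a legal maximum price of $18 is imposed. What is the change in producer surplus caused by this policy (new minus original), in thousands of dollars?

-1241

Rearranging supply gives Qs = 4P - 33. In a free market, 212 - 3P = 4P - 33 gives the equilibrium P* = 35, Q* = 107.
The ceiling of 18 is below the equilibrium price 35, so it binds.
At P = 18: Qd = 212 - 3·18 = 158 and Qs = 4·18 - 33 = 39.
Producer surplus without the control is ½ · (35 - 8.25) · 107 = 1431.125.
With the ceiling, producers sell 39 units at 18, so PS = ½ · (18 - 8.25) · 39 = 190.125.
Change in producer surplus = 190.125 - 1431.125 = -1241.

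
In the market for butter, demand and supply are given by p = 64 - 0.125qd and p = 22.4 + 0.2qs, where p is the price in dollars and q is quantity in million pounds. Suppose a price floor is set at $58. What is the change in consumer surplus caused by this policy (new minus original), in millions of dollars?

Rearranging demand gives qd = 512 - 8p; rearranging supply gives qs = 5p - 112. Setting quantity demanded equal to quantity supplied, 512 - 8p = 5p - 112, gives p* = 48 and q* = 128.
Because the floor (58) lies above the market-clearing price, it is binding.
At p = 58: qd = 512 - 8·58 = 48 and qs = 5·58 - 112 = 178.
Consumer surplus without the control is ½ · (64 - 48) · 128 = 1024.
With the floor, consumers buy 48 units at 58, so CS = ½ · (64 - 58) · 48 = 144.
Change in consumer surplus = 144 - 1024 = -880.

-880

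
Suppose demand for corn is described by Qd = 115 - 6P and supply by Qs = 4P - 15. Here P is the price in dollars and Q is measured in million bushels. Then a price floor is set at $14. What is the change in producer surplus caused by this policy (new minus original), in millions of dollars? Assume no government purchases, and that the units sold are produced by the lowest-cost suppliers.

26.5

In a free market, 115 - 6P = 4P - 15 gives the equilibrium P* = 13, Q* = 37.
Because the floor (14) lies above the market-clearing price, it is binding.
At P = 14: Qd = 115 - 6·14 = 31 and Qs = 4·14 - 15 = 41.
Producer surplus without the control is ½ · (13 - 3.75) · 37 = 171.125.
With the floor, 31 units are sold at 14. The supply price at Q = 31 is 11.5, so PS = ½ · [(14 - 3.75) + (14 - 11.5)] · 31 = 197.625.
Change in producer surplus = 197.625 - 171.125 = 26.5.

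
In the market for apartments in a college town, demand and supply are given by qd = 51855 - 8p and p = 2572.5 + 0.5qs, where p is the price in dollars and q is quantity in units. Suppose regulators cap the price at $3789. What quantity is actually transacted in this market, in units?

2433

Rearranging supply gives qs = 2p - 5145. Equilibrium: 51855 - 8p = 2p - 5145, so 57000 = 10p and p* = 5700, q* = 6255.
Because the ceiling (3789) lies below the market-clearing price, it is binding.
At p = 3789: qd = 51855 - 8·3789 = 21543 and qs = 2·3789 - 5145 = 2433.
The quantity actually transacted is the short side, supply: 2433.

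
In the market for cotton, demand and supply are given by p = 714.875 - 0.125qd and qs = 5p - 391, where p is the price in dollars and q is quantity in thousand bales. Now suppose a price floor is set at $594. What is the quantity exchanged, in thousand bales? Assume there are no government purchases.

967

Rearranging demand gives qd = 5719 - 8p. Without the control the market clears where 5719 - 8p = 5p - 391, i.e. p* = 470 and q* = 1959.
Because the floor (594) lies above the market-clearing price, it is binding.
At p = 594: qd = 5719 - 8·594 = 967 and qs = 5·594 - 391 = 2579.
The quantity actually transacted is the short side, demand: 967.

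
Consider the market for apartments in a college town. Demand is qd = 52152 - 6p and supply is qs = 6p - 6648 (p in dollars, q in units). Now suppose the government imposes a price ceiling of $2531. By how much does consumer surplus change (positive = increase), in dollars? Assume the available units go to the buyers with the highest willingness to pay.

3390039

Without the control the market clears where 52152 - 6p = 6p - 6648, i.e. p* = 4900 and q* = 22752.
Since 2531 < 4900, the ceiling is binding.
At p = 2531: qd = 52152 - 6·2531 = 36966 and qs = 6·2531 - 6648 = 8538.
Consumer surplus without the control is ½ · (8692 - 4900) · 22752 = 43137792.
With the ceiling, 8538 units are sold at 2531 (assume they go to the highest-value buyers). The demand price at q = 8538 is 7269, so CS = ½ · [(8692 - 2531) + (7269 - 2531)] · 8538 = 46527831.
Change in consumer surplus = 46527831 - 43137792 = 3390039.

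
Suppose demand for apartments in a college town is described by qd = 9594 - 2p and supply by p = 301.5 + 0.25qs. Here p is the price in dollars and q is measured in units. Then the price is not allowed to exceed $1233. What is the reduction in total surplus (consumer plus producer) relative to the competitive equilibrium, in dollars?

1928934

Rearranging supply gives qs = 4p - 1206. In a free market, 9594 - 2p = 4p - 1206 gives the equilibrium p* = 1800, q* = 5994.
Because the ceiling (1233) lies below the market-clearing price, it is binding.
At p = 1233: qd = 9594 - 2·1233 = 7128 and qs = 4·1233 - 1206 = 3726.
Quantity traded falls to 3726. At q = 3726 the demand price is (9594 - 3726)/2 = 2934 and the supply price is (1206 + 3726)/4 = 1233.
Deadweight loss = ½ · (2934 - 1233) · (5994 - 3726) = ½ · 1701 · 2268 = 1928934.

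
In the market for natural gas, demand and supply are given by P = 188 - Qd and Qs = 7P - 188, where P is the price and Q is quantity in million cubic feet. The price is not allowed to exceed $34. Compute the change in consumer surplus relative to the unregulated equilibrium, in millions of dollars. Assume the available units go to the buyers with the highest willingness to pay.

-3490.5

Rearranging demand gives Qd = 188 - P. Equilibrium: 188 - P = 7P - 188, so 376 = 8P and P* = 47, Q* = 141.
The ceiling of 34 is below the equilibrium price 47, so it binds.
At P = 34: Qd = 188 - 34 = 154 and Qs = 7·34 - 188 = 50.
Consumer surplus without the control is ½ · (188 - 47) · 141 = 9940.5.
With the ceiling, 50 units are sold at 34 (assume they go to the highest-value buyers). The demand price at Q = 50 is 138, so CS = ½ · [(188 - 34) + (138 - 34)] · 50 = 6450.
Change in consumer surplus = 6450 - 9940.5 = -3490.5.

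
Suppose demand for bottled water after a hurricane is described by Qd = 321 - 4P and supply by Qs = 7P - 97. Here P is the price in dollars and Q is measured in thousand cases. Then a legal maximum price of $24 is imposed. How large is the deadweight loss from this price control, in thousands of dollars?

1886.5

Setting quantity demanded equal to quantity supplied, 321 - 4P = 7P - 97, gives P* = 38 and Q* = 169.
Since 24 < 38, the ceiling is binding.
At P = 24: Qd = 321 - 4·24 = 225 and Qs = 7·24 - 97 = 71.
Quantity traded falls to 71. At Q = 71 the demand price is (321 - 71)/4 = 62.5 and the supply price is (97 + 71)/7 = 24.
Deadweight loss = ½ · (62.5 - 24) · (169 - 71) = ½ · 38.5 · 98 = 1886.5.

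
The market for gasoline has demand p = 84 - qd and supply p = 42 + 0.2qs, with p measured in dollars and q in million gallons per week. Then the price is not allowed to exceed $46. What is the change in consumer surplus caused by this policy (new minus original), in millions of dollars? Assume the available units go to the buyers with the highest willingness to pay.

Rearranging demand gives qd = 84 - p; rearranging supply gives qs = 5p - 210. Equilibrium: 84 - p = 5p - 210, so 294 = 6p and p* = 49, q* = 35.
Since 46 < 49, the ceiling is binding.
At p = 46: qd = 84 - 46 = 38 and qs = 5·46 - 210 = 20.
Consumer surplus without the control is ½ · (84 - 49) · 35 = 612.5.
With the ceiling, 20 units are sold at 46 (assume they go to the highest-value buyers). The demand price at q = 20 is 64, so CS = ½ · [(84 - 46) + (64 - 46)] · 20 = 560.
Change in consumer surplus = 560 - 612.5 = -52.5.

-52.5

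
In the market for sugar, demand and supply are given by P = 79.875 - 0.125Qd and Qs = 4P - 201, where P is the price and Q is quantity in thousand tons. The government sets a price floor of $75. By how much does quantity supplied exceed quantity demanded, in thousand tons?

Rearranging demand gives Qd = 639 - 8P. In a free market, 639 - 8P = 4P - 201 gives the equilibrium P* = 70, Q* = 79.
Since 75 > 70, the floor is binding.
At P = 75: Qd = 639 - 8·75 = 39 and Qs = 4·75 - 201 = 99.
Surplus = Qs - Qd = 99 - 39 = 60.

60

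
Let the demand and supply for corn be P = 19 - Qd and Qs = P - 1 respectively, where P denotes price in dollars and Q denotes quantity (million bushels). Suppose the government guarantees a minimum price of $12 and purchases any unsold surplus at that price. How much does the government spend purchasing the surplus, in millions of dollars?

Rearranging demand gives Qd = 19 - P. In a free market, 19 - P = P - 1 gives the equilibrium P* = 10, Q* = 9.
Because the floor (12) lies above the market-clearing price, it is binding.
At P = 12: Qd = 19 - 12 = 7 and Qs = 12 - 1 = 11.
Surplus = Qs - Qd = 4.
Government expenditure = surplus × support price = 4 × 12 = 48.

48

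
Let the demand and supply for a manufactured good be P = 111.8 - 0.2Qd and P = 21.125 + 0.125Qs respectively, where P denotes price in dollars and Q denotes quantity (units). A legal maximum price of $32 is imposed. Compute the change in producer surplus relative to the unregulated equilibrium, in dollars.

-4392

Rearranging demand gives Qd = 559 - 5P; rearranging supply gives Qs = 8P - 169. Without the control the market clears where 559 - 5P = 8P - 169, i.e. P* = 56 and Q* = 279.
Since 32 < 56, the ceiling is binding.
At P = 32: Qd = 559 - 5·32 = 399 and Qs = 8·32 - 169 = 87.
Producer surplus without the control is ½ · (56 - 21.125) · 279 = 4865.0625.
With the ceiling, producers sell 87 units at 32, so PS = ½ · (32 - 21.125) · 87 = 473.0625.
Change in producer surplus = 473.0625 - 4865.0625 = -4392.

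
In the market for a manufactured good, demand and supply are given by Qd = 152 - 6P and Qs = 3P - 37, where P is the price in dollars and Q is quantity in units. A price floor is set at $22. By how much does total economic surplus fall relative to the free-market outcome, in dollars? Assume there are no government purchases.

Without the control the market clears where 152 - 6P = 3P - 37, i.e. P* = 21 and Q* = 26.
Because the floor (22) lies above the market-clearing price, it is binding.
At P = 22: Qd = 152 - 6·22 = 20 and Qs = 3·22 - 37 = 29.
Quantity traded falls to 20. At Q = 20 the demand price is (152 - 20)/6 = 22 and the supply price is (37 + 20)/3 = 19.
Deadweight loss = ½ · (22 - 19) · (26 - 20) = ½ · 3 · 6 = 9.

9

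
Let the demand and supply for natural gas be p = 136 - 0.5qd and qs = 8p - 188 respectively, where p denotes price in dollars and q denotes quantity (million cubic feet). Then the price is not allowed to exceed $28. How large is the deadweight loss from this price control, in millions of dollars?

6480

Rearranging demand gives qd = 272 - 2p. Without the control the market clears where 272 - 2p = 8p - 188, i.e. p* = 46 and q* = 180.
The ceiling of 28 is below the equilibrium price 46, so it binds.
At p = 28: qd = 272 - 2·28 = 216 and qs = 8·28 - 188 = 36.
Quantity traded falls to 36. At q = 36 the demand price is (272 - 36)/2 = 118 and the supply price is (188 + 36)/8 = 28.
Deadweight loss = ½ · (118 - 28) · (180 - 36) = ½ · 90 · 144 = 6480.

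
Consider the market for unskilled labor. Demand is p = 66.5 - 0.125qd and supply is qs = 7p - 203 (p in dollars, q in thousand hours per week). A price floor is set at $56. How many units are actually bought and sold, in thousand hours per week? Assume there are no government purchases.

84

Rearranging demand gives qd = 532 - 8p. Equilibrium: 532 - 8p = 7p - 203, so 735 = 15p and p* = 49, q* = 140.
The floor of 56 is above the equilibrium price 49, so it binds.
At p = 56: qd = 532 - 8·56 = 84 and qs = 7·56 - 203 = 189.
The quantity actually transacted is the short side, demand: 84.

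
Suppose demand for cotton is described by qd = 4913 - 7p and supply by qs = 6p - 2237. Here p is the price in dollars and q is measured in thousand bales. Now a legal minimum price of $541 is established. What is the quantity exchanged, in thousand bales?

1063

Setting quantity demanded equal to quantity supplied, 4913 - 7p = 6p - 2237, gives p* = 550 and q* = 1063.
Since 541 is below p* = 550, the floor does not bind and the free-market outcome prevails.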